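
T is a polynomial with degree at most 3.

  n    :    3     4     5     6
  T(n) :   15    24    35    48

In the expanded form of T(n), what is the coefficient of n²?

1

First differences: 9, 11, 13. Second differences: 2, 2.
Level-2 differences are constant, so T has degree 2.
Fitting a degree-2 polynomial gives T(n) = n² + 2n.
The coefficient of n² is 1.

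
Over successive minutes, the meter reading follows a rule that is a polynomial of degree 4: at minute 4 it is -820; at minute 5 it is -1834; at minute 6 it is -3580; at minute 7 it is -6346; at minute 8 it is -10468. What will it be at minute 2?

Write the value at t as s(t).
Write s(t) = at^4 + bt³ + ct² + dt + e; the 5 given values yield a linear system in the 5 coefficients.
Solving, s(t) = -2t^4 - 4t³ - 4t² + 4t - 4.
Then s(2) = -76.

-76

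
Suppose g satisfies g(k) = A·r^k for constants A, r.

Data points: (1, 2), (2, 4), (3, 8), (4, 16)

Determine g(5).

32

Consecutive ratio: 4/2 = 2, and 8/4 = 2, so r = 2.
Then A·2^1 = 2 gives A = 1, and g(k) = 1·2^k.
g(5) = 1·2^5 = 32.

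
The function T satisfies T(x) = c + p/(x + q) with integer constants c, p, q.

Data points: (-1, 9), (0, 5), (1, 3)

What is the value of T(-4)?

-27

(T(x) − c)(x + q) = p for each data point; the three points give a linear system in c and q, then p follows.
Solving: c = -3, q = 3, p = 24, so T(x) = -3 + 24/(x + 3).
Then T(-4) = -3 + 24/(-1) = -27.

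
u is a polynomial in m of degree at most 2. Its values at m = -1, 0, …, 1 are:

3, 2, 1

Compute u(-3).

5

First differences: -1, -1.
Level-1 differences are constant, so u has degree 1.
Fitting a degree-1 polynomial gives u(m) = -m + 2.
Then u(-3) = 5.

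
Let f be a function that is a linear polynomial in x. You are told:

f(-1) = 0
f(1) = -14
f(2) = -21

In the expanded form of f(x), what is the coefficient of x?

Write f(x) = ax + b; the 3 given values yield a linear system in the 2 coefficients.
Solving, f(x) = -7x - 7.
The coefficient of x is -7.

-7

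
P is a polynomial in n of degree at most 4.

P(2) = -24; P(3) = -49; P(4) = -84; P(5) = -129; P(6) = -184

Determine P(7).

-249

First differences: -25, -35, -45, -55. Second differences: -10, -10, -10.
Level-2 differences are constant, so P has degree 2.
Fitting a degree-2 polynomial gives P(n) = -5n² - 4.
Then P(7) = -249.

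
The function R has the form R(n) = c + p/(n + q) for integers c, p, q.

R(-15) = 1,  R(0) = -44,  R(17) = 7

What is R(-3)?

(R(n) − c)(n + q) = p for each data point; the three points give a linear system in c and q, then p follows.
Solving: c = 4, q = -1, p = 48, so R(n) = 4 + 48/(n − 1).
Then R(-3) = 4 + 48/(-4) = -8.

-8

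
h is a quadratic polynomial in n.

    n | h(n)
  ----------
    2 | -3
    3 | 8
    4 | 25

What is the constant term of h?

-7

Write h(n) = an² + bn + c; the 3 given values yield a linear system in the 3 coefficients.
Solving, h(n) = 3n² - 4n - 7.
The constant term is h(0) = -7.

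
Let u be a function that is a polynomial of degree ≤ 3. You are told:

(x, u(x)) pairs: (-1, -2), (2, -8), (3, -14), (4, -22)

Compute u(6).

Write u(x) = ax³ + bx² + cx + d; the 4 given values yield a linear system in the 4 coefficients.
Solving, the leading coefficient vanishes, and u(x) = -x² - x - 2.
Then u(6) = -44.

-44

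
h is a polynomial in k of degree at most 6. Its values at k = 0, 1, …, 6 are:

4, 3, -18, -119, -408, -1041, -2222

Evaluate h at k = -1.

First differences: -1, -21, -101, -289, -633, -1181. Second differences: -20, -80, -188, -344, -548. Third differences: -60, -108, -156, -204. Fourth differences: -48, -48, -48.
Level-4 differences are constant, so h has degree 4.
Fitting a degree-4 polynomial gives h(k) = -2k^4 + 2k³ - 2k² + k + 4.
Then h(-1) = -3.

-3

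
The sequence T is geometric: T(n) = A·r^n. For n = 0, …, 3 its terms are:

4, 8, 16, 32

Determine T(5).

128

Consecutive ratio: 8/4 = 2, and 16/8 = 2, so r = 2.
Then A·2^0 = 4 gives A = 4, and T(n) = 4·2^n.
T(5) = 4·2^5 = 128.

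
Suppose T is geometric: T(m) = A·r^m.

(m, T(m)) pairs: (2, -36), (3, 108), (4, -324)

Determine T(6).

Consecutive ratio: 108/(-36) = -3, and -324/108 = -3, so r = -3.
Then A·(-3)^2 = -36 gives A = -4, and T(m) = -4·(-3)^m.
T(6) = -4·(-3)^6 = -2916.

-2916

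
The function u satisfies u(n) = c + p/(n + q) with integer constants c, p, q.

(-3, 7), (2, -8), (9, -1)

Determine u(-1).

(u(n) − c)(n + q) = p for each data point; the three points give a linear system in c and q, then p follows.
Solving: c = 1, q = 0, p = -18, so u(n) = 1 − 18/(n + 0).
Then u(-1) = 1 − 18/(-1) = 19.

19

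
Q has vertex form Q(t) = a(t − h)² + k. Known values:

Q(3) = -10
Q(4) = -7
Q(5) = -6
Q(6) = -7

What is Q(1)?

First differences 3, 1, -1; second difference -2 = 2a, so a = -1.
Expanding, the t-coefficient is −2ah = 2h; matching it to the data gives h = 5, and then k = -6.
So Q(t) = -1(t − 5)² − 6.
Q(1) = -1·(-4)² − 6 = -22.

-22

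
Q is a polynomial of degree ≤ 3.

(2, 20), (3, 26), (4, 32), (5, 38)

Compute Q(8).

56

Write Q(x) = ax³ + bx² + cx + d; the 4 given values yield a linear system in the 4 coefficients.
Solving, the top 2 coefficients vanish, and Q(x) = 6x + 8.
Then Q(8) = 56.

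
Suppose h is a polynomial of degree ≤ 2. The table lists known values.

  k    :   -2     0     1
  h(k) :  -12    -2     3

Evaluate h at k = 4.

Write h(k) = ak² + bk + c; the 3 given values yield a linear system in the 3 coefficients.
Solving, the leading coefficient vanishes, and h(k) = 5k - 2.
Then h(4) = 18.

18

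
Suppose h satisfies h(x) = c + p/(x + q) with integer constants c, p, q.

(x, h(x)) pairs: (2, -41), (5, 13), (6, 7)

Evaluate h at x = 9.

1

(h(x) − c)(x + q) = p for each data point; the three points give a linear system in c and q, then p follows.
Solving: c = -5, q = -3, p = 36, so h(x) = -5 + 36/(x − 3).
Then h(9) = -5 + 36/6 = 1.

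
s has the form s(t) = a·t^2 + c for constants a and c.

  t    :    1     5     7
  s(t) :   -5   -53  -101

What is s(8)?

-131

From s(1) = -5 and s(5) = -53: 1a + c = -5 and 25a + c = -53.
Subtracting: 24a = -48, so a = -2; then c = -5 − (-2)·1 = -3.
So s(t) = -2t² − 3, and s(8) = -131.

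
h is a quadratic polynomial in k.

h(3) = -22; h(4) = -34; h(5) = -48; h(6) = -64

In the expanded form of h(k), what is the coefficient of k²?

Write h(k) = ak² + bk + c; the 4 given values yield a linear system in the 3 coefficients.
Solving, h(k) = -k² - 5k + 2.
The coefficient of k² is -1.

-1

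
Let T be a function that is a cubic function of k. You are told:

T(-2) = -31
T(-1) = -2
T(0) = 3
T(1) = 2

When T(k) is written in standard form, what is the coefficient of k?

-1

Write T(k) = ak³ + bk² + ck + d; the 4 given values yield a linear system in the 4 coefficients.
Solving, T(k) = 3k³ - 3k² - k + 3.
The coefficient of k is -1.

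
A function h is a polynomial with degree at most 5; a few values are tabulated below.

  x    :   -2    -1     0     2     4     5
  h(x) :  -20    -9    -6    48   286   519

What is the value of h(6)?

852

Write h(x) = ax^5 + bx^4 + cx³ + dx² + ex + p; the 6 given values yield a linear system in the 6 coefficients.
Solving, the top 2 coefficients vanish, and h(x) = 3x³ + 5x² + 5x - 6.
Then h(6) = 852.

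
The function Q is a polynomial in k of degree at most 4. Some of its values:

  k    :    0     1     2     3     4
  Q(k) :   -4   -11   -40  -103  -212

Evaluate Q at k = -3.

5

First differences: -7, -29, -63, -109. Second differences: -22, -34, -46. Third differences: -12, -12.
Level-3 differences are constant, so Q has degree 3.
Fitting a degree-3 polynomial gives Q(k) = -2k³ - 5k² - 4.
Then Q(-3) = 5.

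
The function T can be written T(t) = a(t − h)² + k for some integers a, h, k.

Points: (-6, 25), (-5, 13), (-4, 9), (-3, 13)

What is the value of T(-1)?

First differences -12, -4, 4; second difference 8 = 2a, so a = 4.
Expanding, the t-coefficient is −2ah = -8h; matching it to the data gives h = -4, and then k = 9.
So T(t) = 4(t + 4)² + 9.
T(-1) = 4·3² + 9 = 45.

45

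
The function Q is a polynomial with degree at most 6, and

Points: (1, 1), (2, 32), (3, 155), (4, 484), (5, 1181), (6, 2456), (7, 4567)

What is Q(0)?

-4

Write Q(m) = am^6 + bm^5 + cm^4 + dm³ + em² + pm + q; the 7 given values yield a linear system in the 7 coefficients.
Solving, the top 2 coefficients vanish, and Q(m) = 2m^4 - m³ + 2m² + 2m - 4.
The constant term is Q(0) = -4.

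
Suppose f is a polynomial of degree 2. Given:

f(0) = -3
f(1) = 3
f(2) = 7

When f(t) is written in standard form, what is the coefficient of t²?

Write f(t) = at² + bt + c; the 3 given values yield a linear system in the 3 coefficients.
Solving, f(t) = -t² + 7t - 3.
The coefficient of t² is -1.

-1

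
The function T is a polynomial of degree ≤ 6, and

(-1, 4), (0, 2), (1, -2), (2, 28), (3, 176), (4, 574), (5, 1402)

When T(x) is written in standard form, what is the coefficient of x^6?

First differences: -2, -4, 30, 148, 398, 828. Second differences: -2, 34, 118, 250, 430. Third differences: 36, 84, 132, 180. Fourth differences: 48, 48, 48.
Level-4 differences are constant, so T has degree 4.
Fitting a degree-4 polynomial gives T(x) = 2x^4 + 2x³ - 3x² - 5x + 2.
The coefficient of x^6 is 0.

0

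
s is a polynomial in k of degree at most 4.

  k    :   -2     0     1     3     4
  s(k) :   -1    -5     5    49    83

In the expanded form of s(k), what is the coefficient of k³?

0

Write s(k) = ak^4 + bk³ + ck² + dk + e; the 5 given values yield a linear system in the 5 coefficients.
Solving, the top 2 coefficients vanish, and s(k) = 4k² + 6k - 5.
The coefficient of k³ is 0.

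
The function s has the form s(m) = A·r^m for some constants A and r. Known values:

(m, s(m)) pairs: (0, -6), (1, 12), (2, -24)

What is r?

Consecutive ratio: 12/(-6) = -2, and -24/12 = -2, so r = -2.
Then A·(-2)^0 = -6 gives A = -6, and s(m) = -6·(-2)^m.

-2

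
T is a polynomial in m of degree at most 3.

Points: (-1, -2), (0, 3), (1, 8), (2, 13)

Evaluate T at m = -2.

First differences: 5, 5, 5.
Level-1 differences are constant, so T has degree 1.
Fitting a degree-1 polynomial gives T(m) = 5m + 3.
Then T(-2) = -7.

-7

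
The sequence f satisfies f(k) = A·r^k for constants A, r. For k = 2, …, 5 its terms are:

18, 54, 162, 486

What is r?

Consecutive ratio: 54/18 = 3, and 162/54 = 3, so r = 3.
Then A·3^2 = 18 gives A = 2, and f(k) = 2·3^k.

3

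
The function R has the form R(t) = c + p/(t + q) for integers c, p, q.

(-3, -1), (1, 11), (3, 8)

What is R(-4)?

(R(t) − c)(t + q) = p for each data point; the three points give a linear system in c and q, then p follows.
Solving: c = 5, q = 1, p = 12, so R(t) = 5 + 12/(t + 1).
Then R(-4) = 5 + 12/(-3) = 1.

1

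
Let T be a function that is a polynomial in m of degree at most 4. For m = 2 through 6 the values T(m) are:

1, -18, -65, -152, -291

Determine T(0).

3

First differences: -19, -47, -87, -139. Second differences: -28, -40, -52. Third differences: -12, -12.
Level-3 differences are constant, so T has degree 3.
Fitting a degree-3 polynomial gives T(m) = -2m³ + 4m² - m + 3.
Then T(0) = 3.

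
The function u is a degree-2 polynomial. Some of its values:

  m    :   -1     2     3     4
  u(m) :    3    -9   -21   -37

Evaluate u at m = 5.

-57

Write u(m) = am² + bm + c; the 4 given values yield a linear system in the 3 coefficients.
Solving, u(m) = -2m² - 2m + 3.
Then u(5) = -57.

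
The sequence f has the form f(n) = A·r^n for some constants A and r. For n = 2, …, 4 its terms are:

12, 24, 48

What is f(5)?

96

Consecutive ratio: 24/12 = 2, and 48/24 = 2, so r = 2.
Then A·2^2 = 12 gives A = 3, and f(n) = 3·2^n.
f(5) = 3·2^5 = 96.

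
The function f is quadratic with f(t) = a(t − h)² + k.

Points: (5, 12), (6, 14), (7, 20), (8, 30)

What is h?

First differences 2, 6, 10; second difference 4 = 2a, so a = 2.
Expanding, the t-coefficient is −2ah = -4h; matching it to the data gives h = 5, and then k = 12.
So f(t) = 2(t − 5)² + 12.
Hence h = 5.

5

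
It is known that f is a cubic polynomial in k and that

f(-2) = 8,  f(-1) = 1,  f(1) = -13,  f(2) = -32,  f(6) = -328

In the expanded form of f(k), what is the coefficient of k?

-6

Write f(k) = ak³ + bk² + ck + d; the 5 given values yield a linear system in the 4 coefficients.
Solving, f(k) = -k³ - 2k² - 6k - 4.
The coefficient of k is -6.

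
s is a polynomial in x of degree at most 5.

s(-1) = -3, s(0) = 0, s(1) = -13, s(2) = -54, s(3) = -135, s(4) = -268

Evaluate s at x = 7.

-1099

First differences: 3, -13, -41, -81, -133. Second differences: -16, -28, -40, -52. Third differences: -12, -12, -12.
Level-3 differences are constant, so s has degree 3.
Fitting a degree-3 polynomial gives s(x) = -2x³ - 8x² - 3x.
Then s(7) = -1099.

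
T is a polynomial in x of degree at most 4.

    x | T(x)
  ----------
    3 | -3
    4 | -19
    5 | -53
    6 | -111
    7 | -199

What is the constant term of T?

First differences: -16, -34, -58, -88. Second differences: -18, -24, -30. Third differences: -6, -6.
Level-3 differences are constant, so T has degree 3.
Fitting a degree-3 polynomial gives T(x) = -x³ + 3x² - 3.
The constant term is T(0) = -3.

-3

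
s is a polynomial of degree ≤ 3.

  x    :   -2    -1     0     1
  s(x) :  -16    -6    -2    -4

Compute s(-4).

First differences: 10, 4, -2. Second differences: -6, -6.
Level-2 differences are constant, so s has degree 2.
Fitting a degree-2 polynomial gives s(x) = -3x² + x - 2.
Then s(-4) = -54.

-54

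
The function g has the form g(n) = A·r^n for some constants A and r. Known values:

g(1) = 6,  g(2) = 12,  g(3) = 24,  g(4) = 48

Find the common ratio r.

2

Consecutive ratio: 12/6 = 2, and 24/12 = 2, so r = 2.
Then A·2^1 = 6 gives A = 3, and g(n) = 3·2^n.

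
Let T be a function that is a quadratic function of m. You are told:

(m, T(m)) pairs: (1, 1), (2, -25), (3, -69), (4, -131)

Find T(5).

-211

Write T(m) = am² + bm + c; the 4 given values yield a linear system in the 3 coefficients.
Solving, T(m) = -9m² + m + 9.
Then T(5) = -211.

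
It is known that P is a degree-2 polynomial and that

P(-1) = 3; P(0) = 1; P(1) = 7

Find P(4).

Write P(t) = at² + bt + c; the 3 given values yield a linear system in the 3 coefficients.
Solving, P(t) = 4t² + 2t + 1.
Then P(4) = 73.

73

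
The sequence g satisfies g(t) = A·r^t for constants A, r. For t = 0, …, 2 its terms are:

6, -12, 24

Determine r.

Consecutive ratio: -12/6 = -2, and 24/(-12) = -2, so r = -2.
Then A·(-2)^0 = 6 gives A = 6, and g(t) = 6·(-2)^t.

-2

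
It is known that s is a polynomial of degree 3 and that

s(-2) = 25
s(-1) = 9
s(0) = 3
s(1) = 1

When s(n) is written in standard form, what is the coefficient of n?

Write s(n) = an³ + bn² + cn + d; the 4 given values yield a linear system in the 4 coefficients.
Solving, s(n) = -n³ + 2n² - 3n + 3.
The coefficient of n is -3.

-3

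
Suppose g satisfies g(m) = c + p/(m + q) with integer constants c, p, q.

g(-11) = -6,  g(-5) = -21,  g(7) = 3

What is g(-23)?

-3

(g(m) − c)(m + q) = p for each data point; the three points give a linear system in c and q, then p follows.
Solving: c = -1, q = 3, p = 40, so g(m) = -1 + 40/(m + 3).
Then g(-23) = -1 + 40/(-20) = -3.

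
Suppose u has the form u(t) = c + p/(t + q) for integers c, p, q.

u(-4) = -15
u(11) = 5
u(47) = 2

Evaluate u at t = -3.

-23

(u(t) − c)(t + q) = p for each data point; the three points give a linear system in c and q, then p follows.
Solving: c = 1, q = 1, p = 48, so u(t) = 1 + 48/(t + 1).
Then u(-3) = 1 + 48/(-2) = -23.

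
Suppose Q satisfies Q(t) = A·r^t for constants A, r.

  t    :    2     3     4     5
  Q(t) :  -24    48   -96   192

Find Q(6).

Consecutive ratio: 48/(-24) = -2, and -96/48 = -2, so r = -2.
Then A·(-2)^2 = -24 gives A = -6, and Q(t) = -6·(-2)^t.
Q(6) = -6·(-2)^6 = -384.

-384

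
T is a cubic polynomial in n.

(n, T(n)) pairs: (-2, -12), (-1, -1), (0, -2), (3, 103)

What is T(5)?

Write T(n) = an³ + bn² + cn + d; the 4 given values yield a linear system in the 4 coefficients.
Solving, T(n) = 3n³ + 3n² - n - 2.
Then T(5) = 443.

443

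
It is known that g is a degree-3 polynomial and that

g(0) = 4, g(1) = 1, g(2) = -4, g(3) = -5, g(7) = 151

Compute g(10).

604

Write g(m) = am³ + bm² + cm + d; the 5 given values yield a linear system in the 4 coefficients.
Solving, g(m) = m³ - 4m² + 4.
Then g(10) = 604.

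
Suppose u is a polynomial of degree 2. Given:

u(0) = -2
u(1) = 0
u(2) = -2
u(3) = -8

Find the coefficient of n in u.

4

Write u(n) = an² + bn + c; the 4 given values yield a linear system in the 3 coefficients.
Solving, u(n) = -2n² + 4n - 2.
The coefficient of n is 4.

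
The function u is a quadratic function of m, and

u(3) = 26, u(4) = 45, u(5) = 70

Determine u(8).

Write u(m) = am² + bm + c; the 3 given values yield a linear system in the 3 coefficients.
Solving, u(m) = 3m² - 2m + 5.
Then u(8) = 181.

181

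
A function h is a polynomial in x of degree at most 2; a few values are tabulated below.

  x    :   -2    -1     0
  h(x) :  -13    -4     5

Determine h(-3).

Write h(x) = ax² + bx + c; the 3 given values yield a linear system in the 3 coefficients.
Solving, the leading coefficient vanishes, and h(x) = 9x + 5.
Then h(-3) = -22.

-22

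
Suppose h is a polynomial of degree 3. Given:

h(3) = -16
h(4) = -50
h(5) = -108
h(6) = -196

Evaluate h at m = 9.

-700

Write h(m) = am³ + bm² + cm + d; the 4 given values yield a linear system in the 4 coefficients.
Solving, h(m) = -m³ + 3m + 2.
Then h(9) = -700.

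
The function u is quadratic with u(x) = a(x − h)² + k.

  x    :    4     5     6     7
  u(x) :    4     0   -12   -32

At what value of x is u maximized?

4

First differences -4, -12, -20; second difference -8 = 2a, so a = -4.
Expanding, the x-coefficient is −2ah = 8h; matching it to the data gives h = 4, and then k = 4.
So u(x) = -4(x − 4)² + 4.
Hence h = 4.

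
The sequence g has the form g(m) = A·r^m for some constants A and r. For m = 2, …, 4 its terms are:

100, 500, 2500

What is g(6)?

62500

Consecutive ratio: 500/100 = 5, and 2500/500 = 5, so r = 5.
Then A·5^2 = 100 gives A = 4, and g(m) = 4·5^m.
g(6) = 4·5^6 = 62500.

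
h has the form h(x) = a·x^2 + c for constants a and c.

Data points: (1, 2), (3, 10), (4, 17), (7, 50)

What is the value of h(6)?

37

From h(1) = 2 and h(3) = 10: 1a + c = 2 and 9a + c = 10.
Subtracting: 8a = 8, so a = 1; then c = 2 − 1·1 = 1.
So h(x) = 1x² + 1, and h(6) = 37.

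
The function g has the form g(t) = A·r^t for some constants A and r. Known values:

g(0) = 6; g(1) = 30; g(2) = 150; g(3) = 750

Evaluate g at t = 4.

3750

Consecutive ratio: 30/6 = 5, and 150/30 = 5, so r = 5.
Then A·5^0 = 6 gives A = 6, and g(t) = 6·5^t.
g(4) = 6·5^4 = 3750.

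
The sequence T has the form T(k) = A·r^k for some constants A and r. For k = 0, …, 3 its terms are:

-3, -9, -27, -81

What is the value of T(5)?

-729

Consecutive ratio: -9/(-3) = 3, and -27/(-9) = 3, so r = 3.
Then A·3^0 = -3 gives A = -3, and T(k) = -3·3^k.
T(5) = -3·3^5 = -729.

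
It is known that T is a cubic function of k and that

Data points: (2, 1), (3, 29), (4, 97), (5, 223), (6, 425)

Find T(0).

-7

First differences: 28, 68, 126, 202. Second differences: 40, 58, 76. Third differences: 18, 18.
Level-3 differences are constant, so T has degree 3.
Fitting a degree-3 polynomial gives T(k) = 3k³ - 7k² + 6k - 7.
Then T(0) = -7.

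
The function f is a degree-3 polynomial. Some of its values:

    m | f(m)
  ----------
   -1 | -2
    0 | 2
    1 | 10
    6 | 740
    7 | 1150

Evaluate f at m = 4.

238

Write f(m) = am³ + bm² + cm + d; the 5 given values yield a linear system in the 4 coefficients.
Solving, f(m) = 3m³ + 2m² + 3m + 2.
Then f(4) = 238.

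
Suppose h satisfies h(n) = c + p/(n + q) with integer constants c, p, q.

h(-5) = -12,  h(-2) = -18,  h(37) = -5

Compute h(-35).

(h(n) − c)(n + q) = p for each data point; the three points give a linear system in c and q, then p follows.
Solving: c = -6, q = -1, p = 36, so h(n) = -6 + 36/(n − 1).
Then h(-35) = -6 + 36/(-36) = -7.

-7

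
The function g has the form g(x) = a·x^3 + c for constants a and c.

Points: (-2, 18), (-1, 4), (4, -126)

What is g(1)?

0

From g(-2) = 18 and g(-1) = 4: -8a + c = 18 and -1a + c = 4.
Subtracting: 7a = -14, so a = -2; then c = 18 − (-2)·(-8) = 2.
So g(x) = -2x³ + 2, and g(1) = 0.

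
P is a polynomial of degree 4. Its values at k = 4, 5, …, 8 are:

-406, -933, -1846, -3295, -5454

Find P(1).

-1

Write P(k) = ak^4 + bk³ + ck² + dk + e; the 5 given values yield a linear system in the 5 coefficients.
Solving, P(k) = -k^4 - 3k³ + 3k² - 2k + 2.
Then P(1) = -1.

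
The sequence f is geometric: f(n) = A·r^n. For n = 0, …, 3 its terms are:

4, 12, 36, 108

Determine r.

3

Consecutive ratio: 12/4 = 3, and 36/12 = 3, so r = 3.
Then A·3^0 = 4 gives A = 4, and f(n) = 4·3^n.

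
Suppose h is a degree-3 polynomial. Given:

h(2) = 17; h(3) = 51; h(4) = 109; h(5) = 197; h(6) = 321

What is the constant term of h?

-3

First differences: 34, 58, 88, 124. Second differences: 24, 30, 36. Third differences: 6, 6.
Level-3 differences are constant, so h has degree 3.
Fitting a degree-3 polynomial gives h(m) = m³ + 3m² - 3.
The constant term is h(0) = -3.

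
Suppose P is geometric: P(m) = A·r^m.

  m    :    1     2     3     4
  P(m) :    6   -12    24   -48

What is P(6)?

Consecutive ratio: -12/6 = -2, and 24/(-12) = -2, so r = -2.
Then A·(-2)^1 = 6 gives A = -3, and P(m) = -3·(-2)^m.
P(6) = -3·(-2)^6 = -192.

-192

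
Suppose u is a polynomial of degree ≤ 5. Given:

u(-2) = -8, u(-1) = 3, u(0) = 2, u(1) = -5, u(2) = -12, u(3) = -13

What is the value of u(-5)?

Write u(n) = an^5 + bn^4 + cn³ + dn² + en + p; the 6 given values yield a linear system in the 6 coefficients.
Solving, the top 2 coefficients vanish, and u(n) = n³ - 3n² - 5n + 2.
Then u(-5) = -173.

-173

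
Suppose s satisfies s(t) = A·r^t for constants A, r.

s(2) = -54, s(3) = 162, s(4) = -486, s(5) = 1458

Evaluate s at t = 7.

13122

Consecutive ratio: 162/(-54) = -3, and -486/162 = -3, so r = -3.
Then A·(-3)^2 = -54 gives A = -6, and s(t) = -6·(-3)^t.
s(7) = -6·(-3)^7 = 13122.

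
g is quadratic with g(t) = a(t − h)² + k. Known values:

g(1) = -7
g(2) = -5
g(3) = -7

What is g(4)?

-13

First differences 2, -2; second difference -4 = 2a, so a = -2.
Expanding, the t-coefficient is −2ah = 4h; matching it to the data gives h = 2, and then k = -5.
So g(t) = -2(t − 2)² − 5.
g(4) = -2·2² − 5 = -13.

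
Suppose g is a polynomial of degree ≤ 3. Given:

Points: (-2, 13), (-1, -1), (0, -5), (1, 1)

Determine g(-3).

Write g(m) = am³ + bm² + cm + d; the 4 given values yield a linear system in the 4 coefficients.
Solving, the leading coefficient vanishes, and g(m) = 5m² + m - 5.
Then g(-3) = 37.

37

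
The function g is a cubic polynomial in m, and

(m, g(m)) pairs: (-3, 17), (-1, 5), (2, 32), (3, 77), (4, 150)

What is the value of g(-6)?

-40

Write g(m) = am³ + bm² + cm + d; the 5 given values yield a linear system in the 4 coefficients.
Solving, g(m) = m³ + 5m² + m + 2.
Then g(-6) = -40.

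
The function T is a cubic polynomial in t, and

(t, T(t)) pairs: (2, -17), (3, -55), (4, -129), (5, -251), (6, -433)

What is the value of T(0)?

-1

First differences: -38, -74, -122, -182. Second differences: -36, -48, -60. Third differences: -12, -12.
Level-3 differences are constant, so T has degree 3.
Fitting a degree-3 polynomial gives T(t) = -2t³ - 1.
Then T(0) = -1.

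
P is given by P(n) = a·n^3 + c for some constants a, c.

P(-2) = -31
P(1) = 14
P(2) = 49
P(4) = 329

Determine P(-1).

From P(-2) = -31 and P(1) = 14: -8a + c = -31 and 1a + c = 14.
Subtracting: 9a = 45, so a = 5; then c = -31 − 5·(-8) = 9.
So P(n) = 5n³ + 9, and P(-1) = 4.

4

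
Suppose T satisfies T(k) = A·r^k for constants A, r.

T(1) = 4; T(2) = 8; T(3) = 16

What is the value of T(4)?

32

Consecutive ratio: 8/4 = 2, and 16/8 = 2, so r = 2.
Then A·2^1 = 4 gives A = 2, and T(k) = 2·2^k.
T(4) = 2·2^4 = 32.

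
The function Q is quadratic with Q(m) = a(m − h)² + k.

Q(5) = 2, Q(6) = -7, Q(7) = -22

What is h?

First differences -9, -15; second difference -6 = 2a, so a = -3.
Expanding, the m-coefficient is −2ah = 6h; matching it to the data gives h = 4, and then k = 5.
So Q(m) = -3(m − 4)² + 5.
Hence h = 4.

4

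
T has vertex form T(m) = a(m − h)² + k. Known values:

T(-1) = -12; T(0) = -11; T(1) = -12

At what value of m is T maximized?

0

First differences 1, -1; second difference -2 = 2a, so a = -1.
Expanding, the m-coefficient is −2ah = 2h; matching it to the data gives h = 0, and then k = -11.
So T(m) = -1(m + 0)² − 11.
Hence h = 0.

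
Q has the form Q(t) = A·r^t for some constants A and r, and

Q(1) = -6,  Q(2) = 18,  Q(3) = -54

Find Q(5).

Consecutive ratio: 18/(-6) = -3, and -54/18 = -3, so r = -3.
Then A·(-3)^1 = -6 gives A = 2, and Q(t) = 2·(-3)^t.
Q(5) = 2·(-3)^5 = -486.

-486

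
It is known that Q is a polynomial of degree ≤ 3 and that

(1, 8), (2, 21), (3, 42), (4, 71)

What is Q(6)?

153

First differences: 13, 21, 29. Second differences: 8, 8.
Level-2 differences are constant, so Q has degree 2.
Fitting a degree-2 polynomial gives Q(m) = 4m² + m + 3.
Then Q(6) = 153.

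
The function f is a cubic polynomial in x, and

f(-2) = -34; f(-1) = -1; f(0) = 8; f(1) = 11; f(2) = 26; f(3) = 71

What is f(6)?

566

First differences: 33, 9, 3, 15, 45. Second differences: -24, -6, 12, 30. Third differences: 18, 18, 18.
Level-3 differences are constant, so f has degree 3.
Fitting a degree-3 polynomial gives f(x) = 3x³ - 3x² + 3x + 8.
Then f(6) = 566.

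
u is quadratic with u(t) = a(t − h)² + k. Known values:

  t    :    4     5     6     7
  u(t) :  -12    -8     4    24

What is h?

4

First differences 4, 12, 20; second difference 8 = 2a, so a = 4.
Expanding, the t-coefficient is −2ah = -8h; matching it to the data gives h = 4, and then k = -12.
So u(t) = 4(t − 4)² − 12.
Hence h = 4.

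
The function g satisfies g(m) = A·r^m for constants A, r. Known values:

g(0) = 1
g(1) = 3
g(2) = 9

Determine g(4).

81

Consecutive ratio: 3/1 = 3, and 9/3 = 3, so r = 3.
Then A·3^0 = 1 gives A = 1, and g(m) = 1·3^m.
g(4) = 1·3^4 = 81.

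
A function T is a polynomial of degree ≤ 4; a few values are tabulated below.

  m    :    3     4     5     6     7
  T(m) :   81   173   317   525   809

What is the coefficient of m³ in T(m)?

First differences: 92, 144, 208, 284. Second differences: 52, 64, 76. Third differences: 12, 12.
Level-3 differences are constant, so T has degree 3.
Fitting a degree-3 polynomial gives T(m) = 2m³ + 2m² + 4m - 3.
The coefficient of m³ is 2.

2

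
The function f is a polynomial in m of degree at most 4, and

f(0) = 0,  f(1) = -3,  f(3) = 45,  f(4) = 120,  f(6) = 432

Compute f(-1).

5

Write f(m) = am^4 + bm³ + cm² + dm + e; the 5 given values yield a linear system in the 5 coefficients.
Solving, the leading coefficient vanishes, and f(m) = 2m³ + m² - 6m.
Then f(-1) = 5.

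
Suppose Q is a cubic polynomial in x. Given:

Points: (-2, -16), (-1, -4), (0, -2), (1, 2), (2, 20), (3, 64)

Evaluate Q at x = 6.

472

Write Q(x) = ax³ + bx² + cx + d; the 6 given values yield a linear system in the 4 coefficients.
Solving, Q(x) = 2x³ + x² + x - 2.
Then Q(6) = 472.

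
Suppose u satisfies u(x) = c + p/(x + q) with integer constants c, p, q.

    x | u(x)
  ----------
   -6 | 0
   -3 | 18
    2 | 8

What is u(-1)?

(u(x) − c)(x + q) = p for each data point; the three points give a linear system in c and q, then p follows.
Solving: c = 6, q = 4, p = 12, so u(x) = 6 + 12/(x + 4).
Then u(-1) = 6 + 12/3 = 10.

10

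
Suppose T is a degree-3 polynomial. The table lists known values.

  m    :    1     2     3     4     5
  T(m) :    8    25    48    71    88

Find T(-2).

53

First differences: 17, 23, 23, 17. Second differences: 6, 0, -6. Third differences: -6, -6.
Level-3 differences are constant, so T has degree 3.
Fitting a degree-3 polynomial gives T(m) = -m³ + 9m² - 3m + 3.
Then T(-2) = 53.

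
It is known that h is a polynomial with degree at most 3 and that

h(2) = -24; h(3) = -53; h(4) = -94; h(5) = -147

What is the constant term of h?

Write h(n) = an³ + bn² + cn + d; the 4 given values yield a linear system in the 4 coefficients.
Solving, the leading coefficient vanishes, and h(n) = -6n² + n - 2.
The constant term is h(0) = -2.

-2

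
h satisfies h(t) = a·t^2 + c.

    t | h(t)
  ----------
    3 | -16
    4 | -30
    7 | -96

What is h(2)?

-6

From h(3) = -16 and h(4) = -30: 9a + c = -16 and 16a + c = -30.
Subtracting: 7a = -14, so a = -2; then c = -16 − (-2)·9 = 2.
So h(t) = -2t² + 2, and h(2) = -6.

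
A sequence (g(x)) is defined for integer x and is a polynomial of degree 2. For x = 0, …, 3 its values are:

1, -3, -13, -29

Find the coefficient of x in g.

Write g(x) = ax² + bx + c; the 4 given values yield a linear system in the 3 coefficients.
Solving, g(x) = -3x² - x + 1.
The coefficient of x is -1.

-1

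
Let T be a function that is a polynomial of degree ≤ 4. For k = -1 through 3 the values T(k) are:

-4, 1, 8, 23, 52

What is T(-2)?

Write T(k) = ak^4 + bk³ + ck² + dk + e; the 5 given values yield a linear system in the 5 coefficients.
Solving, the leading coefficient vanishes, and T(k) = k³ + k² + 5k + 1.
Then T(-2) = -13.

-13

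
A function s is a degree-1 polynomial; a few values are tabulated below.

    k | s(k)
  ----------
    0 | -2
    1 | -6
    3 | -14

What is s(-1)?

2

Write s(k) = ak + b; the 3 given values yield a linear system in the 2 coefficients.
Solving, s(k) = -4k - 2.
Then s(-1) = 2.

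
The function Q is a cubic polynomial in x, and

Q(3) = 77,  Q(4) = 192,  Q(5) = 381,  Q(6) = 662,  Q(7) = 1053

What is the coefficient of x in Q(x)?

-3

First differences: 115, 189, 281, 391. Second differences: 74, 92, 110. Third differences: 18, 18.
Level-3 differences are constant, so Q has degree 3.
Fitting a degree-3 polynomial gives Q(x) = 3x³ + x² - 3x - 4.
The coefficient of x is -3.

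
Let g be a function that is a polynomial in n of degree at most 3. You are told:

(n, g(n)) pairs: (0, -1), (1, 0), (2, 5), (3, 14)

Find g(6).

First differences: 1, 5, 9. Second differences: 4, 4.
Level-2 differences are constant, so g has degree 2.
Fitting a degree-2 polynomial gives g(n) = 2n² - n - 1.
Then g(6) = 65.

65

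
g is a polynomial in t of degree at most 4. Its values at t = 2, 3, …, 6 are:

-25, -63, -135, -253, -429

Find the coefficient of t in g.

Write g(t) = at^4 + bt³ + ct² + dt + e; the 5 given values yield a linear system in the 5 coefficients.
Solving, the leading coefficient vanishes, and g(t) = -2t³ + t² - 5t - 3.
The coefficient of t is -5.

-5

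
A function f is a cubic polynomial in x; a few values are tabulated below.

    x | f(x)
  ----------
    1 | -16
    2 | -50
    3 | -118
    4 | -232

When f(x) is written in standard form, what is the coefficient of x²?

-5

Write f(x) = ax³ + bx² + cx + d; the 4 given values yield a linear system in the 4 coefficients.
Solving, f(x) = -2x³ - 5x² - 5x - 4.
The coefficient of x² is -5.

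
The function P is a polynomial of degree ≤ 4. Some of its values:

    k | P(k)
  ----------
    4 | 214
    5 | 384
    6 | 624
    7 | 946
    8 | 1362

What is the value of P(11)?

Write P(k) = ak^4 + bk³ + ck² + dk + e; the 5 given values yield a linear system in the 5 coefficients.
Solving, the leading coefficient vanishes, and P(k) = 2k³ + 5k² + 3k - 6.
Then P(11) = 3294.

3294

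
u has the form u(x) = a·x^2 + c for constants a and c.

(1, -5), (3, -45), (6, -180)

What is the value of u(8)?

-320

From u(1) = -5 and u(3) = -45: 1a + c = -5 and 9a + c = -45.
Subtracting: 8a = -40, so a = -5; then c = -5 − (-5)·1 = 0.
So u(x) = -5x² + 0, and u(8) = -320.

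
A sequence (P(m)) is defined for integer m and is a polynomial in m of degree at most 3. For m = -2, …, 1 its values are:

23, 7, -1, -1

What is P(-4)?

79

First differences: -16, -8, 0. Second differences: 8, 8.
Level-2 differences are constant, so P has degree 2.
Fitting a degree-2 polynomial gives P(m) = 4m² - 4m - 1.
Then P(-4) = 79.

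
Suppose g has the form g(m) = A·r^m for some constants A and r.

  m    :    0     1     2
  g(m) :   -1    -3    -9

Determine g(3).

-27

Consecutive ratio: -3/(-1) = 3, and -9/(-3) = 3, so r = 3.
Then A·3^0 = -1 gives A = -1, and g(m) = -1·3^m.
g(3) = -1·3^3 = -27.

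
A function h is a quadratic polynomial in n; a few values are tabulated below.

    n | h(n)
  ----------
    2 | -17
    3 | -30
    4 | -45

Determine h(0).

Write h(n) = an² + bn + c; the 3 given values yield a linear system in the 3 coefficients.
Solving, h(n) = -n² - 8n + 3.
Then h(0) = 3.

3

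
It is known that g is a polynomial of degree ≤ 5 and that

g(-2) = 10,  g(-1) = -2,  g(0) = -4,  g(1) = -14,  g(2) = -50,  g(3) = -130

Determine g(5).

First differences: -12, -2, -10, -36, -80. Second differences: 10, -8, -26, -44. Third differences: -18, -18, -18.
Level-3 differences are constant, so g has degree 3.
Fitting a degree-3 polynomial gives g(t) = -3t³ - 4t² - 3t - 4.
Then g(5) = -494.

-494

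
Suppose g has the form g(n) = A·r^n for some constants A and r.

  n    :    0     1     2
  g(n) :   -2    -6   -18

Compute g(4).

-162

Consecutive ratio: -6/(-2) = 3, and -18/(-6) = 3, so r = 3.
Then A·3^0 = -2 gives A = -2, and g(n) = -2·3^n.
g(4) = -2·3^4 = -162.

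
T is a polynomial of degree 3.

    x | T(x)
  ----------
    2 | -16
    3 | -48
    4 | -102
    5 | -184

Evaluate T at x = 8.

-658

Write T(x) = ax³ + bx² + cx + d; the 4 given values yield a linear system in the 4 coefficients.
Solving, T(x) = -x³ - 2x² - 3x + 6.
Then T(8) = -658.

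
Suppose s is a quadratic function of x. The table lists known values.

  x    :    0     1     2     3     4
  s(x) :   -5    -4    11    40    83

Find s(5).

First differences: 1, 15, 29, 43. Second differences: 14, 14, 14.
Level-2 differences are constant, so s has degree 2.
Extending the table by one column gives the next first difference 57, so s(5) = 83 + 57 = 140.

140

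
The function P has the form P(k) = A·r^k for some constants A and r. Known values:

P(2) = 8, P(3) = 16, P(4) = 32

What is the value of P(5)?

Consecutive ratio: 16/8 = 2, and 32/16 = 2, so r = 2.
Then A·2^2 = 8 gives A = 2, and P(k) = 2·2^k.
P(5) = 2·2^5 = 64.

64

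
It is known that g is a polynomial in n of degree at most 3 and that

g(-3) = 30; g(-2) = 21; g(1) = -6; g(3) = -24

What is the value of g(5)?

-42

Write g(n) = an³ + bn² + cn + d; the 4 given values yield a linear system in the 4 coefficients.
Solving, the top 2 coefficients vanish, and g(n) = -9n + 3.
Then g(5) = -42.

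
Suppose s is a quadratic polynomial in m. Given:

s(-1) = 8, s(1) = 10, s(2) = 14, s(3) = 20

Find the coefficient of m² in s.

Write s(m) = am² + bm + c; the 4 given values yield a linear system in the 3 coefficients.
Solving, s(m) = m² + m + 8.
The coefficient of m² is 1.

1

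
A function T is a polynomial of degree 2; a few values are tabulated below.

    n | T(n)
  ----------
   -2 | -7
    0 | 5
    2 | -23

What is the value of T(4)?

Write T(n) = an² + bn + c; the 3 given values yield a linear system in the 3 coefficients.
Solving, T(n) = -5n² - 4n + 5.
Then T(4) = -91.

-91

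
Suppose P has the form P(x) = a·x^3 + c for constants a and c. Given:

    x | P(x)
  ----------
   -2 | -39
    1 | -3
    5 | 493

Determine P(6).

From P(-2) = -39 and P(1) = -3: -8a + c = -39 and 1a + c = -3.
Subtracting: 9a = 36, so a = 4; then c = -39 − 4·(-8) = -7.
So P(x) = 4x³ − 7, and P(6) = 857.

857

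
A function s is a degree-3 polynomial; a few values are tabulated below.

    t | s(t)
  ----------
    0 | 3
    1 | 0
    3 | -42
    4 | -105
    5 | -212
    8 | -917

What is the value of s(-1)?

Write s(t) = at³ + bt² + ct + d; the 6 given values yield a linear system in the 4 coefficients.
Solving, s(t) = -2t³ + 2t² - 3t + 3.
Then s(-1) = 10.

10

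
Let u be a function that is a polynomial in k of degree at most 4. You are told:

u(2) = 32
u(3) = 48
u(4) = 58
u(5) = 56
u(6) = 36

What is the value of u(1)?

First differences: 16, 10, -2, -20. Second differences: -6, -12, -18. Third differences: -6, -6.
Level-3 differences are constant, so u has degree 3.
Fitting a degree-3 polynomial gives u(k) = -k³ + 6k² + 5k + 6.
Then u(1) = 16.

16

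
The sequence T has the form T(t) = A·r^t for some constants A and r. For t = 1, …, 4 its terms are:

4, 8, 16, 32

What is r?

Consecutive ratio: 8/4 = 2, and 16/8 = 2, so r = 2.
Then A·2^1 = 4 gives A = 2, and T(t) = 2·2^t.

2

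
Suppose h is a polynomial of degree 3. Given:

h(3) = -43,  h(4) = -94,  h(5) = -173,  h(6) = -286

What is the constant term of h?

Write h(m) = am³ + bm² + cm + d; the 4 given values yield a linear system in the 4 coefficients.
Solving, h(m) = -m³ - 2m² + 2.
The constant term is h(0) = 2.

2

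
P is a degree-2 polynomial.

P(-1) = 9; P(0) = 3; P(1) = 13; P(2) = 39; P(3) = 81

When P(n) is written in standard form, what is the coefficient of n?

Write P(n) = an² + bn + c; the 5 given values yield a linear system in the 3 coefficients.
Solving, P(n) = 8n² + 2n + 3.
The coefficient of n is 2.

2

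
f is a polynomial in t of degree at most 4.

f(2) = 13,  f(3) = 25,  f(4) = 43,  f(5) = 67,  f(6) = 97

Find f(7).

Write f(t) = at^4 + bt³ + ct² + dt + e; the 5 given values yield a linear system in the 5 coefficients.
Solving, the top 2 coefficients vanish, and f(t) = 3t² - 3t + 7.
Then f(7) = 133.

133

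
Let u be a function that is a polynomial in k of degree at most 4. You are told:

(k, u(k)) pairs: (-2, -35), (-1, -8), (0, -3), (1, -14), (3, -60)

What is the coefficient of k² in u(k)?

-8

Write u(k) = ak^4 + bk³ + ck² + dk + e; the 5 given values yield a linear system in the 5 coefficients.
Solving, the leading coefficient vanishes, and u(k) = k³ - 8k² - 4k - 3.
The coefficient of k² is -8.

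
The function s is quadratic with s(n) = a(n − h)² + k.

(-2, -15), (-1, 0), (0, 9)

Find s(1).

12

First differences 15, 9; second difference -6 = 2a, so a = -3.
Expanding, the n-coefficient is −2ah = 6h; matching it to the data gives h = 1, and then k = 12.
So s(n) = -3(n − 1)² + 12.
s(1) = -3·0² + 12 = 12.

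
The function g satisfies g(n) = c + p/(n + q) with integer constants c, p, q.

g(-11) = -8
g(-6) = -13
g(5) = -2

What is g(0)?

3

(g(n) − c)(n + q) = p for each data point; the three points give a linear system in c and q, then p follows.
Solving: c = -5, q = 3, p = 24, so g(n) = -5 + 24/(n + 3).
Then g(0) = -5 + 24/3 = 3.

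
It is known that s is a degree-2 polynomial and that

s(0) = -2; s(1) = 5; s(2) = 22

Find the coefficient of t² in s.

5

Write s(t) = at² + bt + c; the 3 given values yield a linear system in the 3 coefficients.
Solving, s(t) = 5t² + 2t - 2.
The coefficient of t² is 5.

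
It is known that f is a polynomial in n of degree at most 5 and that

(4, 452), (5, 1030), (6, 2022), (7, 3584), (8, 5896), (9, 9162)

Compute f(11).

First differences: 578, 992, 1562, 2312, 3266. Second differences: 414, 570, 750, 954. Third differences: 156, 180, 204. Fourth differences: 24, 24.
Level-4 differences are constant, so f has degree 4.
Fitting a degree-4 polynomial gives f(n) = n^4 + 4n³ - 4n² + n.
Then f(11) = 19492.

19492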